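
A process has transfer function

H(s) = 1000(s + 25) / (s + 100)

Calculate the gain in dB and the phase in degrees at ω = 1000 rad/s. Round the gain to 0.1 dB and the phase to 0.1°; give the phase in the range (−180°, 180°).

At s = jω = j1000:
zero (s+25): 25 + j1000 → |·| = √(25²+1000²) = √1000625 ≈ 1000.3, ∠ = arctan(1000/25) ≈ 88.57°
pole (s+100): 100 + j1000 → |·| = √(100²+1000²) = √1010000 ≈ 1005, ∠ = arctan(1000/100) ≈ 84.29°
|H| = 1000 · 1000.3 / 1005 ≈ 995.32
Gain = 20 log₁₀(995.32) ≈ 59.96 dB
∠H = 88.57° − 84.29° = 4.28°

60.0 dB, 4.3°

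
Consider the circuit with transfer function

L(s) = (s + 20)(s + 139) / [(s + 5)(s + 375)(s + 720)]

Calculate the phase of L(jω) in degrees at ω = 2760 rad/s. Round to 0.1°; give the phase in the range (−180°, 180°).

At s = jω = j2760:
zero (s+20): 20 + j2760 → |·| = √(20²+2760²) = √7618000 ≈ 2760.1, ∠ = arctan(2760/20) ≈ 89.58°
zero (s+139): 139 + j2760 → |·| = √(139²+2760²) = √7636921 ≈ 2763.5, ∠ = arctan(2760/139) ≈ 87.12°
pole (s+5): 5 + j2760 → |·| = √(5²+2760²) = √7617625 ≈ 2760, ∠ = arctan(2760/5) ≈ 89.90°
pole (s+375): 375 + j2760 → |·| = √(375²+2760²) = √7758225 ≈ 2785.4, ∠ = arctan(2760/375) ≈ 82.26°
pole (s+720): 720 + j2760 → |·| = √(720²+2760²) = √8136000 ≈ 2852.4, ∠ = arctan(2760/720) ≈ 75.38°
∠L = 176.70° − 247.54° = -70.84°

-70.8°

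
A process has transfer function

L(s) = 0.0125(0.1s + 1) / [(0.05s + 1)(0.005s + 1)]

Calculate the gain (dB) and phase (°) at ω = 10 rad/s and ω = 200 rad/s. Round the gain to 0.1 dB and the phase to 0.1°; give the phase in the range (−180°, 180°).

ω = 10: -36.0 dB, 15.6°; ω = 200: -35.1 dB, -42.2°

At ω = 10 rad/s:
zero (1 + j10·0.1) = 1 + j1 → |·| ≈ 1.4142, ∠ ≈ 45.00°
pole (1 + j10·0.05) = 1 + j0.5 → |·| ≈ 1.118, ∠ ≈ 26.57°
pole (1 + j10·0.005) = 1 + j0.05 → |·| ≈ 1.0012, ∠ ≈ 2.86°
|L| = 0.0125 · 1.4142 / (1.118 · 1.0012) ≈ 0.015793
Gain = 20 log₁₀(0.015793) ≈ -36.03 dB
∠L = (45.00°) − (26.57° + 2.86°) = 15.57°

At ω = 200 rad/s:
zero (1 + j200·0.1) = 1 + j20 → |·| ≈ 20.025, ∠ ≈ 87.14°
pole (1 + j200·0.05) = 1 + j10 → |·| ≈ 10.05, ∠ ≈ 84.29°
pole (1 + j200·0.005) = 1 + j1 → |·| ≈ 1.4142, ∠ ≈ 45.00°
|L| = 0.0125 · 20.025 / (10.05 · 1.4142) ≈ 0.017612
Gain = 20 log₁₀(0.017612) ≈ -35.08 dB
∠L = (87.14°) − (84.29° + 45.00°) = -42.15°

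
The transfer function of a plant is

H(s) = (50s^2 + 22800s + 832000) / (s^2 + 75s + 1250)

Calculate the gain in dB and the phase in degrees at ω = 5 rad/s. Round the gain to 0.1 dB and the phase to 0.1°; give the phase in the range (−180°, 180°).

56.3 dB, -9.2°

Substitute s = j5:
Numerator: 50(j5)^2 + 22800(j5) + 832000 = 830750 + j114000
Denominator: (j5)^2 + 75(j5) + 1250 = 1225 + j375
|N| = √(830750² + 114000²) ≈ 8.3854e+05, ∠N ≈ 7.81°
|D| = √(1225² + 375²) ≈ 1281.1, ∠D ≈ 17.02°
|H| = 8.3854e+05 / 1281.1 ≈ 654.55
Gain = 20 log₁₀(654.55) ≈ 56.32 dB
∠H = 7.81° − 17.02° = -9.21°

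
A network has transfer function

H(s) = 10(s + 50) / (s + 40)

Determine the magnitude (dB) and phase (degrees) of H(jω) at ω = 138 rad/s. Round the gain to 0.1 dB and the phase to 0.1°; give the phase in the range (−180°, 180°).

At s = jω = j138:
zero (s+50): 50 + j138 → |·| = √(50²+138²) = √21544 ≈ 146.78, ∠ = arctan(138/50) ≈ 70.08°
pole (s+40): 40 + j138 → |·| = √(40²+138²) = √20644 ≈ 143.68, ∠ = arctan(138/40) ≈ 73.84°
|H| = 10 · 146.78 / 143.68 ≈ 10.216
Gain = 20 log₁₀(10.216) ≈ 20.19 dB
∠H = 70.08° − 73.84° = -3.76°

20.2 dB, -3.8°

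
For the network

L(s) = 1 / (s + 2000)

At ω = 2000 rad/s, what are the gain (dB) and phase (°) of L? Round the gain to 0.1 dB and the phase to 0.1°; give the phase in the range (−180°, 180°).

-69.0 dB, -45.0°

At s = jω = j2000:
pole (s+2000): 2000 + j2000 → |·| = √(2000²+2000²) = √8000000 ≈ 2828.4, ∠ = arctan(2000/2000) ≈ 45.00°
|L| = 1 / 2828.4 ≈ 0.00035356
Gain = 20 log₁₀(0.00035356) ≈ -69.03 dB
∠L = 0.00° − 45.00° = -45.00°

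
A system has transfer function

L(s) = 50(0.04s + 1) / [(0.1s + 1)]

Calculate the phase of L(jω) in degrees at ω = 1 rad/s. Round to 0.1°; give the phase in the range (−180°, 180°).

At ω = 1 rad/s:
zero (1 + j1·0.04) = 1 + j0.04 → |·| ≈ 1.0008, ∠ ≈ 2.29°
pole (1 + j1·0.1) = 1 + j0.1 → |·| ≈ 1.005, ∠ ≈ 5.71°
∠L = (2.29°) − (5.71°) = -3.42°

-3.4°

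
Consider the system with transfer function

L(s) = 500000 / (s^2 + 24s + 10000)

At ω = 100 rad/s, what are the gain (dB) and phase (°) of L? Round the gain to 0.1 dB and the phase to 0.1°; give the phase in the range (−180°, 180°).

46.4 dB, -90.0°

At s = jω = j100:
quadratic: (j100)² + 24·j100 + 10000 = 0 + j2400 → |·| ≈ 2400, ∠ ≈ 90.00°
|L| = 500000 / 2400 ≈ 208.33
Gain = 20 log₁₀(208.33) ≈ 46.38 dB
∠L = 0.00° − 90.00° = -90.00°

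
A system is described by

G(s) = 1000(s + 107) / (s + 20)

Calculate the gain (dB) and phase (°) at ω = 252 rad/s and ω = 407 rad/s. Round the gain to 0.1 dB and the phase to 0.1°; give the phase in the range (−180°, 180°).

ω = 252: 60.7 dB, -18.5°; ω = 407: 60.3 dB, -11.9°

At s = jω = j252:
zero (s+107): 107 + j252 → |·| = √(107²+252²) = √74953 ≈ 273.78, ∠ = arctan(252/107) ≈ 66.99°
pole (s+20): 20 + j252 → |·| = √(20²+252²) = √63904 ≈ 252.79, ∠ = arctan(252/20) ≈ 85.46°
|G| = 1000 · 273.78 / 252.79 ≈ 1083
Gain = 20 log₁₀(1083) ≈ 60.69 dB
∠G = 66.99° − 85.46° = -18.47°

At s = jω = j407:
zero (s+107): 107 + j407 → |·| = √(107²+407²) = √177098 ≈ 420.83, ∠ = arctan(407/107) ≈ 75.27°
pole (s+20): 20 + j407 → |·| = √(20²+407²) = √166049 ≈ 407.49, ∠ = arctan(407/20) ≈ 87.19°
|G| = 1000 · 420.83 / 407.49 ≈ 1032.7
Gain = 20 log₁₀(1032.7) ≈ 60.28 dB
∠G = 75.27° − 87.19° = -11.92°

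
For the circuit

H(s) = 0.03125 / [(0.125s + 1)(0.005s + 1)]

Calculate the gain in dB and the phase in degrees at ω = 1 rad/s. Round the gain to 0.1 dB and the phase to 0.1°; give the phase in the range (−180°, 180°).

-30.2 dB, -7.4°

At ω = 1 rad/s:
pole (1 + j1·0.125) = 1 + j0.125 → |·| ≈ 1.0078, ∠ ≈ 7.13°
pole (1 + j1·0.005) = 1 + j0.005 → |·| ≈ 1, ∠ ≈ 0.29°
|H| = 0.03125 · 1 / (1.0078 · 1) ≈ 0.031008
Gain = 20 log₁₀(0.031008) ≈ -30.17 dB
∠H = (0°) − (7.13° + 0.29°) = -7.42°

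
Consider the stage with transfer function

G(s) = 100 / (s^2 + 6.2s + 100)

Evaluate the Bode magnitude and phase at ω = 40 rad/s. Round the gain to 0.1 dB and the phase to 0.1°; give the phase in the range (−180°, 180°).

-23.6 dB, -170.6°

At s = jω = j40:
quadratic: (j40)² + 6.2·j40 + 100 = -1500 + j248 → |·| ≈ 1520.4, ∠ ≈ 170.61°
|G| = 100 / 1520.4 ≈ 0.065772
Gain = 20 log₁₀(0.065772) ≈ -23.64 dB
∠G = 0.00° − 170.61° = -170.61°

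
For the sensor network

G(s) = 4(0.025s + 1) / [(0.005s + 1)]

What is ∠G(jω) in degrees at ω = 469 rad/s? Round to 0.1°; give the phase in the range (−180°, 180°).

At ω = 469 rad/s:
zero (1 + j469·0.025) = 1 + j11.725 → |·| ≈ 11.768, ∠ ≈ 85.13°
pole (1 + j469·0.005) = 1 + j2.345 → |·| ≈ 2.5493, ∠ ≈ 66.90°
∠G = (85.13°) − (66.90°) = 18.23°

18.2°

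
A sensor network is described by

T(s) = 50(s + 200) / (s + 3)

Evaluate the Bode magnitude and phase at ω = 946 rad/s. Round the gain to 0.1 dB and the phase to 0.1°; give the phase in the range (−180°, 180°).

At s = jω = j946:
zero (s+200): 200 + j946 → |·| = √(200²+946²) = √934916 ≈ 966.91, ∠ = arctan(946/200) ≈ 78.06°
pole (s+3): 3 + j946 → |·| = √(3²+946²) = √894925 ≈ 946, ∠ = arctan(946/3) ≈ 89.82°
|T| = 50 · 966.91 / 946 ≈ 51.105
Gain = 20 log₁₀(51.105) ≈ 34.17 dB
∠T = 78.06° − 89.82° = -11.76°

34.2 dB, -11.8°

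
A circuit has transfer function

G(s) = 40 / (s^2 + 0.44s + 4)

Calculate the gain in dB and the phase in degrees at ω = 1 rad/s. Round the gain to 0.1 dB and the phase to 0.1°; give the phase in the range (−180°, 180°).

At s = jω = j1:
quadratic: (j1)² + 0.44·j1 + 4 = 3 + j0.44 → |·| ≈ 3.0321, ∠ ≈ 8.34°
|G| = 40 / 3.0321 ≈ 13.192
Gain = 20 log₁₀(13.192) ≈ 22.41 dB
∠G = 0.00° − 8.34° = -8.34°

22.4 dB, -8.3°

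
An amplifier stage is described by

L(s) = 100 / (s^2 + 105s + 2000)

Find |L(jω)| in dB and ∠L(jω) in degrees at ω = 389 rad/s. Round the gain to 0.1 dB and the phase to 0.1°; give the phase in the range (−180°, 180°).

Substitute s = j389:
Numerator: 100 = 100 + j0
Denominator: (j389)^2 + 105(j389) + 2000 = -149321 + j40845
|N| = √(100² + 0²) ≈ 100, ∠N ≈ 0.00°
|D| = √(149321² + 40845²) ≈ 1.5481e+05, ∠D ≈ 164.70°
|L| = 100 / 1.5481e+05 ≈ 0.00064595
Gain = 20 log₁₀(0.00064595) ≈ -63.80 dB
∠L = 0.00° − 164.70° = -164.70°

-63.8 dB, -164.7°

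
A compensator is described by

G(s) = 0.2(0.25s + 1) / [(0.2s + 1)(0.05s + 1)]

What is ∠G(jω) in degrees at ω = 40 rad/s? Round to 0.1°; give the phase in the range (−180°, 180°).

At ω = 40 rad/s:
zero (1 + j40·0.25) = 1 + j10 → |·| ≈ 10.05, ∠ ≈ 84.29°
pole (1 + j40·0.2) = 1 + j8 → |·| ≈ 8.0623, ∠ ≈ 82.87°
pole (1 + j40·0.05) = 1 + j2 → |·| ≈ 2.2361, ∠ ≈ 63.43°
∠G = (84.29°) − (82.87° + 63.43°) = -62.01°

-62.0°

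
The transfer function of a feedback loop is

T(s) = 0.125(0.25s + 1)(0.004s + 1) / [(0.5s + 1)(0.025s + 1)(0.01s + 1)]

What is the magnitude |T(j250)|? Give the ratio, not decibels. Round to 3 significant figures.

At ω = 250 rad/s:
zero (1 + j250·0.25) = 1 + j62.5 → |·| ≈ 62.508, ∠ ≈ 89.08°
zero (1 + j250·0.004) = 1 + j1 → |·| ≈ 1.4142, ∠ ≈ 45.00°
pole (1 + j250·0.5) = 1 + j125 → |·| ≈ 125, ∠ ≈ 89.54°
pole (1 + j250·0.025) = 1 + j6.25 → |·| ≈ 6.3295, ∠ ≈ 80.91°
pole (1 + j250·0.01) = 1 + j2.5 → |·| ≈ 2.6926, ∠ ≈ 68.20°
|T| = 0.125 · 62.508 · 1.4142 / (125 · 6.3295 · 2.6926) ≈ 0.0051869

0.00519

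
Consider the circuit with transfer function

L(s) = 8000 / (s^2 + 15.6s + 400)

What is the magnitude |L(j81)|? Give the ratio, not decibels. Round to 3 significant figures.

At s = jω = j81:
quadratic: (j81)² + 15.6·j81 + 400 = -6161 + j1263.6 → |·| ≈ 6289.2, ∠ ≈ 168.41°
|L| = 8000 / 6289.2 ≈ 1.272

1.27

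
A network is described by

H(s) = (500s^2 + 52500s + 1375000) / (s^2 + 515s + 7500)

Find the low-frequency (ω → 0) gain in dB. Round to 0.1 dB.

45.3 dB

H(0) = 1375000 / 7500 ≈ 183.33
20 log₁₀(183.33) ≈ 45.26 dB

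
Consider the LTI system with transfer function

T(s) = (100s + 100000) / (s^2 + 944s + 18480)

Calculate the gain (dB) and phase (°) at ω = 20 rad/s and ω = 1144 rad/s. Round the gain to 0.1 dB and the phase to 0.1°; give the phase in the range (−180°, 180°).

Substitute s = j20:
Numerator: 100(j20) + 100000 = 100000 + j2000
Denominator: (j20)^2 + 944(j20) + 18480 = 18080 + j18880
|N| = √(100000² + 2000²) ≈ 1.0002e+05, ∠N ≈ 1.15°
|D| = √(18080² + 18880²) ≈ 26141, ∠D ≈ 46.24°
|T| = 1.0002e+05 / 26141 ≈ 3.8262
Gain = 20 log₁₀(3.8262) ≈ 11.66 dB
∠T = 1.15° − 46.24° = -45.09°

Substitute s = j1144:
Numerator: 100(j1144) + 100000 = 100000 + j114400
Denominator: (j1144)^2 + 944(j1144) + 18480 = -1290256 + j1079936
|N| = √(100000² + 114400²) ≈ 1.5195e+05, ∠N ≈ 48.84°
|D| = √(1290256² + 1079936²) ≈ 1.6826e+06, ∠D ≈ 140.07°
|T| = 1.5195e+05 / 1.6826e+06 ≈ 0.090307
Gain = 20 log₁₀(0.090307) ≈ -20.89 dB
∠T = 48.84° − 140.07° = -91.23°

ω = 20: 11.7 dB, -45.1°; ω = 1144: -20.9 dB, -91.2°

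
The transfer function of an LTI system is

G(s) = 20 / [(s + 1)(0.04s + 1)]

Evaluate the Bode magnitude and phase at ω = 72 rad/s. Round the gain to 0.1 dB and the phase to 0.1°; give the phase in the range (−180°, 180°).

-20.8 dB, -160.1°

At ω = 72 rad/s:
pole (1 + j72·1) = 1 + j72 → |·| ≈ 72.007, ∠ ≈ 89.20°
pole (1 + j72·0.04) = 1 + j2.88 → |·| ≈ 3.0487, ∠ ≈ 70.85°
|G| = 20 · 1 / (72.007 · 3.0487) ≈ 0.091105
Gain = 20 log₁₀(0.091105) ≈ -20.81 dB
∠G = (0°) − (89.20° + 70.85°) = -160.05°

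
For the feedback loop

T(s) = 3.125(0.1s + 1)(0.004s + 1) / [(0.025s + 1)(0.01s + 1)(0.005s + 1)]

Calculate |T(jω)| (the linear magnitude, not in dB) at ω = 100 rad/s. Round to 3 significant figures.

7.95

At ω = 100 rad/s:
zero (1 + j100·0.1) = 1 + j10 → |·| ≈ 10.05, ∠ ≈ 84.29°
zero (1 + j100·0.004) = 1 + j0.4 → |·| ≈ 1.077, ∠ ≈ 21.80°
pole (1 + j100·0.025) = 1 + j2.5 → |·| ≈ 2.6926, ∠ ≈ 68.20°
pole (1 + j100·0.01) = 1 + j1 → |·| ≈ 1.4142, ∠ ≈ 45.00°
pole (1 + j100·0.005) = 1 + j0.5 → |·| ≈ 1.118, ∠ ≈ 26.57°
|T| = 3.125 · 10.05 · 1.077 / (2.6926 · 1.4142 · 1.118) ≈ 7.9452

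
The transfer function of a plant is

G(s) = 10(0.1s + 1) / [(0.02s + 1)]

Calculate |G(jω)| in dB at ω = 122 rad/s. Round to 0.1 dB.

At ω = 122 rad/s:
zero (1 + j122·0.1) = 1 + j12.2 → |·| ≈ 12.241, ∠ ≈ 85.31°
pole (1 + j122·0.02) = 1 + j2.44 → |·| ≈ 2.637, ∠ ≈ 67.71°
|G| = 10 · 12.241 / (2.637) ≈ 46.42
Gain = 20 log₁₀(46.42) ≈ 33.33 dB

33.3 dB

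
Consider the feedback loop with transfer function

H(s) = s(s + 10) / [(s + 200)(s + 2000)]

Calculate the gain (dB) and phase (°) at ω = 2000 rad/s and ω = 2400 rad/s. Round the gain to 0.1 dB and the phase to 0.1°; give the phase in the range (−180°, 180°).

ω = 2000: -3.1 dB, 50.4°; ω = 2400: -2.3 dB, 44.3°

At s = jω = j2000:
zero (s+10): 10 + j2000 → |·| = √(10²+2000²) = √4000100 ≈ 2000, ∠ = arctan(2000/10) ≈ 89.71°
zero at origin: s = j2000 → |·| = 2000, ∠ = 90.00°
pole (s+200): 200 + j2000 → |·| = √(200²+2000²) = √4040000 ≈ 2010, ∠ = arctan(2000/200) ≈ 84.29°
pole (s+2000): 2000 + j2000 → |·| = √(2000²+2000²) = √8000000 ≈ 2828.4, ∠ = arctan(2000/2000) ≈ 45.00°
|H| = 1 · 4e+06 / 5.6851e+06 ≈ 0.70359
Gain = 20 log₁₀(0.70359) ≈ -3.05 dB
∠H = 179.71° − 129.29° = 50.42°

At s = jω = j2400:
zero (s+10): 10 + j2400 → |·| = √(10²+2400²) = √5760100 ≈ 2400, ∠ = arctan(2400/10) ≈ 89.76°
zero at origin: s = j2400 → |·| = 2400, ∠ = 90.00°
pole (s+200): 200 + j2400 → |·| = √(200²+2400²) = √5800000 ≈ 2408.3, ∠ = arctan(2400/200) ≈ 85.24°
pole (s+2000): 2000 + j2400 → |·| = √(2000²+2400²) = √9760000 ≈ 3124.1, ∠ = arctan(2400/2000) ≈ 50.19°
|H| = 1 · 5.76e+06 / 7.5238e+06 ≈ 0.76557
Gain = 20 log₁₀(0.76557) ≈ -2.32 dB
∠H = 179.76° − 135.43° = 44.33°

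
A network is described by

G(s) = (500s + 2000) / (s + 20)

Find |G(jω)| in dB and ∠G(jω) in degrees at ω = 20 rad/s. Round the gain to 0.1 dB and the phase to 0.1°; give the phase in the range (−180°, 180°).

Substitute s = j20:
Numerator: 500(j20) + 2000 = 2000 + j10000
Denominator: (j20) + 20 = 20 + j20
|N| = √(2000² + 10000²) ≈ 10198, ∠N ≈ 78.69°
|D| = √(20² + 20²) ≈ 28.284, ∠D ≈ 45.00°
|G| = 10198 / 28.284 ≈ 360.56
Gain = 20 log₁₀(360.56) ≈ 51.14 dB
∠G = 78.69° − 45.00° = 33.69°

51.1 dB, 33.7°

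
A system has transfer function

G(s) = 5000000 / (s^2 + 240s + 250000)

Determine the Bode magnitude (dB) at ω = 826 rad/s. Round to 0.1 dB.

At s = jω = j826:
quadratic: (j826)² + 240·j826 + 250000 = -432276 + j198240 → |·| ≈ 4.7556e+05, ∠ ≈ 155.36°
|G| = 5000000 / 4.7556e+05 ≈ 10.514
Gain = 20 log₁₀(10.514) ≈ 20.44 dB

20.4 dB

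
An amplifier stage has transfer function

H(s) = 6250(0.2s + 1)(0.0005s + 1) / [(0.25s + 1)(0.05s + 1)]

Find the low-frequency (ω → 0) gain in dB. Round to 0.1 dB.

75.9 dB

H(0) = 6250 · 1 / 1 = 6250
20 log₁₀(6250) ≈ 75.92 dB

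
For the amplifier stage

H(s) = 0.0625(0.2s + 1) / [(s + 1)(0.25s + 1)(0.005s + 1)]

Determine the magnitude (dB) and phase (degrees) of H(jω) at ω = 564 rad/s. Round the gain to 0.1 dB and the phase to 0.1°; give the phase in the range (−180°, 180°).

At ω = 564 rad/s:
zero (1 + j564·0.2) = 1 + j112.8 → |·| ≈ 112.8, ∠ ≈ 89.49°
pole (1 + j564·1) = 1 + j564 → |·| ≈ 564, ∠ ≈ 89.90°
pole (1 + j564·0.25) = 1 + j141 → |·| ≈ 141, ∠ ≈ 89.59°
pole (1 + j564·0.005) = 1 + j2.82 → |·| ≈ 2.9921, ∠ ≈ 70.47°
|H| = 0.0625 · 112.8 / (564 · 141 · 2.9921) ≈ 2.9629e-05
Gain = 20 log₁₀(2.9629e-05) ≈ -90.57 dB
∠H = (89.49°) − (89.90° + 89.59° + 70.47°) = -160.47°

-90.6 dB, -160.5°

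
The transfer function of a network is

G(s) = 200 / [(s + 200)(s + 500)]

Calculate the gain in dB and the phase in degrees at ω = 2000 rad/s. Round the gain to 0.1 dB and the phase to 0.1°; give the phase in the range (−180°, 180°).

-86.3 dB, -160.3°

At s = jω = j2000:
pole (s+200): 200 + j2000 → |·| = √(200²+2000²) = √4040000 ≈ 2010, ∠ = arctan(2000/200) ≈ 84.29°
pole (s+500): 500 + j2000 → |·| = √(500²+2000²) = √4250000 ≈ 2061.6, ∠ = arctan(2000/500) ≈ 75.96°
|G| = 200 / 4.1438e+06 ≈ 4.8265e-05
Gain = 20 log₁₀(4.8265e-05) ≈ -86.33 dB
∠G = 0.00° − 160.25° = -160.25°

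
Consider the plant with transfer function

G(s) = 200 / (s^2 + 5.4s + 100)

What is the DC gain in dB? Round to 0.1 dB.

6.0 dB

G(0) = 200 / 100 = 2
20 log₁₀(2) ≈ 6.02 dB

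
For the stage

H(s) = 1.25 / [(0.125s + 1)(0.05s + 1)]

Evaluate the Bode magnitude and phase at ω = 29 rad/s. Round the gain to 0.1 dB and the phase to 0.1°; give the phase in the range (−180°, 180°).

At ω = 29 rad/s:
pole (1 + j29·0.125) = 1 + j3.625 → |·| ≈ 3.7604, ∠ ≈ 74.58°
pole (1 + j29·0.05) = 1 + j1.45 → |·| ≈ 1.7614, ∠ ≈ 55.41°
|H| = 1.25 · 1 / (3.7604 · 1.7614) ≈ 0.18872
Gain = 20 log₁₀(0.18872) ≈ -14.48 dB
∠H = (0°) − (74.58° + 55.41°) = -129.99°

-14.5 dB, -130.0°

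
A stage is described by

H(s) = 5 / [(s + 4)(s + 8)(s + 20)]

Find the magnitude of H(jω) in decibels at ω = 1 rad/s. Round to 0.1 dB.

At s = jω = j1:
pole (s+4): 4 + j1 → |·| = √(4²+1²) = √17 ≈ 4.1231, ∠ = arctan(1/4) ≈ 14.04°
pole (s+8): 8 + j1 → |·| = √(8²+1²) = √65 ≈ 8.0623, ∠ = arctan(1/8) ≈ 7.13°
pole (s+20): 20 + j1 → |·| = √(20²+1²) = √401 ≈ 20.025, ∠ = arctan(1/20) ≈ 2.86°
|H| = 5 / 665.66 ≈ 0.0075113
Gain = 20 log₁₀(0.0075113) ≈ -42.49 dB

-42.5 dB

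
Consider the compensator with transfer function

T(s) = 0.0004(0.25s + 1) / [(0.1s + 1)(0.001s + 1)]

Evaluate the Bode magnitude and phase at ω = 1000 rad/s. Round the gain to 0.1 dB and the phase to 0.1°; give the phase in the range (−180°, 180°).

-63.0 dB, -44.7°

At ω = 1000 rad/s:
zero (1 + j1000·0.25) = 1 + j250 → |·| ≈ 250, ∠ ≈ 89.77°
pole (1 + j1000·0.1) = 1 + j100 → |·| ≈ 100, ∠ ≈ 89.43°
pole (1 + j1000·0.001) = 1 + j1 → |·| ≈ 1.4142, ∠ ≈ 45.00°
|T| = 0.0004 · 250 / (100 · 1.4142) ≈ 0.00070711
Gain = 20 log₁₀(0.00070711) ≈ -63.01 dB
∠T = (89.77°) − (89.43° + 45.00°) = -44.66°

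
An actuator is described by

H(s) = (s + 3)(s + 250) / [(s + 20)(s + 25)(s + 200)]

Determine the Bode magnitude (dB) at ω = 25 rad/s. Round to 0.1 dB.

At s = jω = j25:
zero (s+3): 3 + j25 → |·| = √(3²+25²) = √634 ≈ 25.179, ∠ = arctan(25/3) ≈ 83.16°
zero (s+250): 250 + j25 → |·| = √(250²+25²) = √63125 ≈ 251.25, ∠ = arctan(25/250) ≈ 5.71°
pole (s+20): 20 + j25 → |·| = √(20²+25²) = √1025 ≈ 32.016, ∠ = arctan(25/20) ≈ 51.34°
pole (s+25): 25 + j25 → |·| = √(25²+25²) = √1250 ≈ 35.355, ∠ = arctan(25/25) ≈ 45.00°
pole (s+200): 200 + j25 → |·| = √(200²+25²) = √40625 ≈ 201.56, ∠ = arctan(25/200) ≈ 7.13°
|H| = 1 · 6326.2 / 2.2815e+05 ≈ 0.027728
Gain = 20 log₁₀(0.027728) ≈ -31.14 dB

-31.1 dB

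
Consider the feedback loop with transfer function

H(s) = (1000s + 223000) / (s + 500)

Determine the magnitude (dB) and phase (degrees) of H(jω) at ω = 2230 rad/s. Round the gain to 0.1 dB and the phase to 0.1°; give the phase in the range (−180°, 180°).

59.8 dB, 6.9°

Substitute s = j2230:
Numerator: 1000(j2230) + 223000 = 223000 + j2230000
Denominator: (j2230) + 500 = 500 + j2230
|N| = √(223000² + 2230000²) ≈ 2.2411e+06, ∠N ≈ 84.29°
|D| = √(500² + 2230²) ≈ 2285.4, ∠D ≈ 77.36°
|H| = 2.2411e+06 / 2285.4 ≈ 980.62
Gain = 20 log₁₀(980.62) ≈ 59.83 dB
∠H = 84.29° − 77.36° = 6.93°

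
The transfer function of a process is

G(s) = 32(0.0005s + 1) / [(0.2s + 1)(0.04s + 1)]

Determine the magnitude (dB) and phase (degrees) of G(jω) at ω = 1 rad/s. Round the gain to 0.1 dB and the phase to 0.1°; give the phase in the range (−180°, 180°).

At ω = 1 rad/s:
zero (1 + j1·0.0005) = 1 + j0.0005 → |·| ≈ 1, ∠ ≈ 0.03°
pole (1 + j1·0.2) = 1 + j0.2 → |·| ≈ 1.0198, ∠ ≈ 11.31°
pole (1 + j1·0.04) = 1 + j0.04 → |·| ≈ 1.0008, ∠ ≈ 2.29°
|G| = 32 · 1 / (1.0198 · 1.0008) ≈ 31.354
Gain = 20 log₁₀(31.354) ≈ 29.93 dB
∠G = (0.03°) − (11.31° + 2.29°) = -13.57°

29.9 dB, -13.6°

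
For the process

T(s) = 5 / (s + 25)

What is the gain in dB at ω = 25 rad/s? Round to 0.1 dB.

Substitute s = j25:
Numerator: 5 = 5 + j0
Denominator: (j25) + 25 = 25 + j25
|N| = √(5² + 0²) ≈ 5, ∠N ≈ 0.00°
|D| = √(25² + 25²) ≈ 35.355, ∠D ≈ 45.00°
|T| = 5 / 35.355 ≈ 0.14142
Gain = 20 log₁₀(0.14142) ≈ -16.99 dB

-17.0 dB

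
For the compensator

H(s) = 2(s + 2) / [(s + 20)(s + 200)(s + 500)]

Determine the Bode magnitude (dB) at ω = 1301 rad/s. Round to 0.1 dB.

-119.3 dB

At s = jω = j1301:
zero (s+2): 2 + j1301 → |·| = √(2²+1301²) = √1692605 ≈ 1301, ∠ = arctan(1301/2) ≈ 89.91°
pole (s+20): 20 + j1301 → |·| = √(20²+1301²) = √1693001 ≈ 1301.2, ∠ = arctan(1301/20) ≈ 89.12°
pole (s+200): 200 + j1301 → |·| = √(200²+1301²) = √1732601 ≈ 1316.3, ∠ = arctan(1301/200) ≈ 81.26°
pole (s+500): 500 + j1301 → |·| = √(500²+1301²) = √1942601 ≈ 1393.8, ∠ = arctan(1301/500) ≈ 68.98°
|H| = 2 · 1301 / 2.3873e+09 ≈ 1.0899e-06
Gain = 20 log₁₀(1.0899e-06) ≈ -119.25 dB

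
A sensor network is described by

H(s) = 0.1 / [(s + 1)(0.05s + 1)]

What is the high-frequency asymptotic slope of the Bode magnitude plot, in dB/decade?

Each pole contributes −20 dB/decade at high frequency; each zero contributes +20 dB/decade.
Net: 0 zero(s) − 2 pole(s) → -40 dB/decade.

-40 dB/decade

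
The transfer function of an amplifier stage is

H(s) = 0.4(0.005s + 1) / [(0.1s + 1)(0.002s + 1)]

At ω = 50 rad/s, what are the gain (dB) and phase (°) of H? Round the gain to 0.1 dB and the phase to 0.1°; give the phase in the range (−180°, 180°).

-21.9 dB, -70.4°

At ω = 50 rad/s:
zero (1 + j50·0.005) = 1 + j0.25 → |·| ≈ 1.0308, ∠ ≈ 14.04°
pole (1 + j50·0.1) = 1 + j5 → |·| ≈ 5.099, ∠ ≈ 78.69°
pole (1 + j50·0.002) = 1 + j0.1 → |·| ≈ 1.005, ∠ ≈ 5.71°
|H| = 0.4 · 1.0308 / (5.099 · 1.005) ≈ 0.080461
Gain = 20 log₁₀(0.080461) ≈ -21.89 dB
∠H = (14.04°) − (78.69° + 5.71°) = -70.36°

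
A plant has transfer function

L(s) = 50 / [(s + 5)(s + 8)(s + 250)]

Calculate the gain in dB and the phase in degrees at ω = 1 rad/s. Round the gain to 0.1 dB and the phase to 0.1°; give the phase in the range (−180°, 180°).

-46.3 dB, -18.7°

At s = jω = j1:
pole (s+5): 5 + j1 → |·| = √(5²+1²) = √26 ≈ 5.099, ∠ = arctan(1/5) ≈ 11.31°
pole (s+8): 8 + j1 → |·| = √(8²+1²) = √65 ≈ 8.0623, ∠ = arctan(1/8) ≈ 7.13°
pole (s+250): 250 + j1 → |·| = √(250²+1²) = √62501 ≈ 250, ∠ = arctan(1/250) ≈ 0.23°
|L| = 50 / 10277 ≈ 0.0048652
Gain = 20 log₁₀(0.0048652) ≈ -46.26 dB
∠L = 0.00° − 18.67° = -18.67°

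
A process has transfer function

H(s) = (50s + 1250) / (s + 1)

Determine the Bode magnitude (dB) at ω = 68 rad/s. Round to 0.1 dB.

Substitute s = j68:
Numerator: 50(j68) + 1250 = 1250 + j3400
Denominator: (j68) + 1 = 1 + j68
|N| = √(1250² + 3400²) ≈ 3622.5, ∠N ≈ 69.81°
|D| = √(1² + 68²) ≈ 68.007, ∠D ≈ 89.16°
|H| = 3622.5 / 68.007 ≈ 53.267
Gain = 20 log₁₀(53.267) ≈ 34.53 dB

34.5 dB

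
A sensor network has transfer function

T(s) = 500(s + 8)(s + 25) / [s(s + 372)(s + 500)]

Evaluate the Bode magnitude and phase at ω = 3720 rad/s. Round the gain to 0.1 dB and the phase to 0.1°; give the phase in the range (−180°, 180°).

-17.6 dB, -77.1°

At s = jω = j3720:
zero (s+8): 8 + j3720 → |·| = √(8²+3720²) = √13838464 ≈ 3720, ∠ = arctan(3720/8) ≈ 89.88°
zero (s+25): 25 + j3720 → |·| = √(25²+3720²) = √13839025 ≈ 3720.1, ∠ = arctan(3720/25) ≈ 89.61°
pole (s+372): 372 + j3720 → |·| = √(372²+3720²) = √13976784 ≈ 3738.6, ∠ = arctan(3720/372) ≈ 84.29°
pole (s+500): 500 + j3720 → |·| = √(500²+3720²) = √14088400 ≈ 3753.5, ∠ = arctan(3720/500) ≈ 82.34°
pole at origin: |s| = 3720, ∠ = 90.00° (in denominator)
|T| = 500 · 1.3839e+07 / 5.2202e+10 ≈ 0.13255
Gain = 20 log₁₀(0.13255) ≈ -17.55 dB
∠T = 179.49° − 256.63° = -77.14°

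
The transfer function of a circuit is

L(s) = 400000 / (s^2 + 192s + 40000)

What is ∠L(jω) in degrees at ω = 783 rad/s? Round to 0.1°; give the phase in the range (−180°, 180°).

At s = jω = j783:
quadratic: (j783)² + 192·j783 + 40000 = -573089 + j150336 → |·| ≈ 5.9248e+05, ∠ ≈ 165.30°
∠L = 0.00° − 165.30° = -165.30°

-165.3°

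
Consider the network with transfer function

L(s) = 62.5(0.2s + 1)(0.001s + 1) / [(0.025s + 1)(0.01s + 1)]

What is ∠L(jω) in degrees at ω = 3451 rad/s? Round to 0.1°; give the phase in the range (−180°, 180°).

-13.9°

At ω = 3451 rad/s:
zero (1 + j3451·0.2) = 1 + j690.2 → |·| ≈ 690.2, ∠ ≈ 89.92°
zero (1 + j3451·0.001) = 1 + j3.451 → |·| ≈ 3.593, ∠ ≈ 73.84°
pole (1 + j3451·0.025) = 1 + j86.275 → |·| ≈ 86.281, ∠ ≈ 89.34°
pole (1 + j3451·0.01) = 1 + j34.51 → |·| ≈ 34.524, ∠ ≈ 88.34°
∠L = (89.92° + 73.84°) − (89.34° + 88.34°) = -13.92°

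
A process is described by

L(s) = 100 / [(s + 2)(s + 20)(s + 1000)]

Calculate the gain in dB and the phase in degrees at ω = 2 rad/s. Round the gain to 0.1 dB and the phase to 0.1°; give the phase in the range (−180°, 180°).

-55.1 dB, -50.8°

At s = jω = j2:
pole (s+2): 2 + j2 → |·| = √(2²+2²) = √8 ≈ 2.8284, ∠ = arctan(2/2) ≈ 45.00°
pole (s+20): 20 + j2 → |·| = √(20²+2²) = √404 ≈ 20.1, ∠ = arctan(2/20) ≈ 5.71°
pole (s+1000): 1000 + j2 → |·| = √(1000²+2²) = √1000004 ≈ 1000, ∠ = arctan(2/1000) ≈ 0.11°
|L| = 100 / 56851 ≈ 0.001759
Gain = 20 log₁₀(0.001759) ≈ -55.09 dB
∠L = 0.00° − 50.82° = -50.82°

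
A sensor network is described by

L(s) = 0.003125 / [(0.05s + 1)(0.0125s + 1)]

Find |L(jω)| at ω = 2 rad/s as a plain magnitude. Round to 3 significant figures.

0.00311

At ω = 2 rad/s:
pole (1 + j2·0.05) = 1 + j0.1 → |·| ≈ 1.005, ∠ ≈ 5.71°
pole (1 + j2·0.0125) = 1 + j0.025 → |·| ≈ 1.0003, ∠ ≈ 1.43°
|L| = 0.003125 · 1 / (1.005 · 1.0003) ≈ 0.0031085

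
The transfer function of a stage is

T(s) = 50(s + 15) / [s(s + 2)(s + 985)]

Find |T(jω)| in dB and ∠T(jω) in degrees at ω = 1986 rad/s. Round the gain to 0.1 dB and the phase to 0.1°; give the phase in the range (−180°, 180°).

-98.9 dB, -154.0°

At s = jω = j1986:
zero (s+15): 15 + j1986 → |·| = √(15²+1986²) = √3944421 ≈ 1986.1, ∠ = arctan(1986/15) ≈ 89.57°
pole (s+2): 2 + j1986 → |·| = √(2²+1986²) = √3944200 ≈ 1986, ∠ = arctan(1986/2) ≈ 89.94°
pole (s+985): 985 + j1986 → |·| = √(985²+1986²) = √4914421 ≈ 2216.8, ∠ = arctan(1986/985) ≈ 63.62°
pole at origin: |s| = 1986, ∠ = 90.00° (in denominator)
|T| = 50 · 1986.1 / 8.7435e+09 ≈ 1.1358e-05
Gain = 20 log₁₀(1.1358e-05) ≈ -98.89 dB
∠T = 89.57° − 243.56° = -153.99°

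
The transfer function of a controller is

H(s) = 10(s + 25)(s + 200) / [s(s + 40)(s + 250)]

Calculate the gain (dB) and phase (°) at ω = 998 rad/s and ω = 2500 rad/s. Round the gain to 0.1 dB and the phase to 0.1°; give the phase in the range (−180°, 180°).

At s = jω = j998:
zero (s+25): 25 + j998 → |·| = √(25²+998²) = √996629 ≈ 998.31, ∠ = arctan(998/25) ≈ 88.57°
zero (s+200): 200 + j998 → |·| = √(200²+998²) = √1036004 ≈ 1017.8, ∠ = arctan(998/200) ≈ 78.67°
pole (s+40): 40 + j998 → |·| = √(40²+998²) = √997604 ≈ 998.8, ∠ = arctan(998/40) ≈ 87.70°
pole (s+250): 250 + j998 → |·| = √(250²+998²) = √1058504 ≈ 1028.8, ∠ = arctan(998/250) ≈ 75.94°
pole at origin: |s| = 998, ∠ = 90.00° (in denominator)
|H| = 10 · 1.0161e+06 / 1.0255e+09 ≈ 0.0099083
Gain = 20 log₁₀(0.0099083) ≈ -40.08 dB
∠H = 167.24° − 253.64° = -86.40°

At s = jω = j2500:
zero (s+25): 25 + j2500 → |·| = √(25²+2500²) = √6250625 ≈ 2500.1, ∠ = arctan(2500/25) ≈ 89.43°
zero (s+200): 200 + j2500 → |·| = √(200²+2500²) = √6290000 ≈ 2508, ∠ = arctan(2500/200) ≈ 85.43°
pole (s+40): 40 + j2500 → |·| = √(40²+2500²) = √6251600 ≈ 2500.3, ∠ = arctan(2500/40) ≈ 89.08°
pole (s+250): 250 + j2500 → |·| = √(250²+2500²) = √6312500 ≈ 2512.5, ∠ = arctan(2500/250) ≈ 84.29°
pole at origin: |s| = 2500, ∠ = 90.00° (in denominator)
|H| = 10 · 6.2703e+06 / 1.5705e+10 ≈ 0.0039926
Gain = 20 log₁₀(0.0039926) ≈ -47.97 dB
∠H = 174.86° − 263.37° = -88.51°

ω = 998: -40.1 dB, -86.4°; ω = 2500: -48.0 dB, -88.5°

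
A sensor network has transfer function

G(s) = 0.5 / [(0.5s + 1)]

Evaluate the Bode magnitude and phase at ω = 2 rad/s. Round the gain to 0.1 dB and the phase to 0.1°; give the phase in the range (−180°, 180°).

At ω = 2 rad/s:
pole (1 + j2·0.5) = 1 + j1 → |·| ≈ 1.4142, ∠ ≈ 45.00°
|G| = 0.5 · 1 / (1.4142) ≈ 0.35356
Gain = 20 log₁₀(0.35356) ≈ -9.03 dB
∠G = (0°) − (45.00°) = -45.00°

-9.0 dB, -45.0°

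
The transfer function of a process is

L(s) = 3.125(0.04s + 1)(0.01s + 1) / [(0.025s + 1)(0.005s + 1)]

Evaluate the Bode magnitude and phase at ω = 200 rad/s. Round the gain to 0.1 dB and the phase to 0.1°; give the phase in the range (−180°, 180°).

At ω = 200 rad/s:
zero (1 + j200·0.04) = 1 + j8 → |·| ≈ 8.0623, ∠ ≈ 82.87°
zero (1 + j200·0.01) = 1 + j2 → |·| ≈ 2.2361, ∠ ≈ 63.43°
pole (1 + j200·0.025) = 1 + j5 → |·| ≈ 5.099, ∠ ≈ 78.69°
pole (1 + j200·0.005) = 1 + j1 → |·| ≈ 1.4142, ∠ ≈ 45.00°
|L| = 3.125 · 8.0623 · 2.2361 / (5.099 · 1.4142) ≈ 7.8128
Gain = 20 log₁₀(7.8128) ≈ 17.86 dB
∠L = (82.87° + 63.43°) − (78.69° + 45.00°) = 22.61°

17.9 dB, 22.6°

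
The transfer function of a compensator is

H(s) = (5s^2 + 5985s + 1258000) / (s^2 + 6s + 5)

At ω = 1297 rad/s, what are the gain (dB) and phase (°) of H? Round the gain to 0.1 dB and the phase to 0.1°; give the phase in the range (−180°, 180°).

Substitute s = j1297:
Numerator: 5(j1297)^2 + 5985(j1297) + 1258000 = -7153045 + j7762545
Denominator: (j1297)^2 + 6(j1297) + 5 = -1682204 + j7782
|N| = √(7153045² + 7762545²) ≈ 1.0556e+07, ∠N ≈ 132.66°
|D| = √(1682204² + 7782²) ≈ 1.6822e+06, ∠D ≈ 179.73°
|H| = 1.0556e+07 / 1.6822e+06 ≈ 6.2751
Gain = 20 log₁₀(6.2751) ≈ 15.95 dB
∠H = 132.66° − 179.73° = -47.07°

16.0 dB, -47.1°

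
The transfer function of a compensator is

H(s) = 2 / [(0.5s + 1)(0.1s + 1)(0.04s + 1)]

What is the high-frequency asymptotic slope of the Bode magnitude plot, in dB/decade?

-60 dB/decade

Each pole contributes −20 dB/decade at high frequency; each zero contributes +20 dB/decade.
Net: 0 zero(s) − 3 pole(s) → -60 dB/decade.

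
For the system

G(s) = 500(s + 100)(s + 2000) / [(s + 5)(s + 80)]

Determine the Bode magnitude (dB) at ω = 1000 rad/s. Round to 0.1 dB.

61.0 dB

At s = jω = j1000:
zero (s+100): 100 + j1000 → |·| = √(100²+1000²) = √1010000 ≈ 1005, ∠ = arctan(1000/100) ≈ 84.29°
zero (s+2000): 2000 + j1000 → |·| = √(2000²+1000²) = √5000000 ≈ 2236.1, ∠ = arctan(1000/2000) ≈ 26.57°
pole (s+5): 5 + j1000 → |·| = √(5²+1000²) = √1000025 ≈ 1000, ∠ = arctan(1000/5) ≈ 89.71°
pole (s+80): 80 + j1000 → |·| = √(80²+1000²) = √1006400 ≈ 1003.2, ∠ = arctan(1000/80) ≈ 85.43°
|G| = 500 · 2.2473e+06 / 1.0032e+06 ≈ 1120.1
Gain = 20 log₁₀(1120.1) ≈ 60.99 dB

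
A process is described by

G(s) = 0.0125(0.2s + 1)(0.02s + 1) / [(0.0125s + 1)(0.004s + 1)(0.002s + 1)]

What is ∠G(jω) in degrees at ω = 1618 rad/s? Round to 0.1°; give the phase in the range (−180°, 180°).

-63.2°

At ω = 1618 rad/s:
zero (1 + j1618·0.2) = 1 + j323.6 → |·| ≈ 323.6, ∠ ≈ 89.82°
zero (1 + j1618·0.02) = 1 + j32.36 → |·| ≈ 32.375, ∠ ≈ 88.23°
pole (1 + j1618·0.0125) = 1 + j20.225 → |·| ≈ 20.25, ∠ ≈ 87.17°
pole (1 + j1618·0.004) = 1 + j6.472 → |·| ≈ 6.5488, ∠ ≈ 81.22°
pole (1 + j1618·0.002) = 1 + j3.236 → |·| ≈ 3.387, ∠ ≈ 72.83°
∠G = (89.82° + 88.23°) − (87.17° + 81.22° + 72.83°) = -63.17°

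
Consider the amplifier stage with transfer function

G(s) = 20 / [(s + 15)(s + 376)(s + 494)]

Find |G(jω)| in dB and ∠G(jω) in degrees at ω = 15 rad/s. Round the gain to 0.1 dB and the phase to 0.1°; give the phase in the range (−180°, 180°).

At s = jω = j15:
pole (s+15): 15 + j15 → |·| = √(15²+15²) = √450 ≈ 21.213, ∠ = arctan(15/15) ≈ 45.00°
pole (s+376): 376 + j15 → |·| = √(376²+15²) = √141601 ≈ 376.3, ∠ = arctan(15/376) ≈ 2.28°
pole (s+494): 494 + j15 → |·| = √(494²+15²) = √244261 ≈ 494.23, ∠ = arctan(15/494) ≈ 1.74°
|G| = 20 / 3.9452e+06 ≈ 5.0695e-06
Gain = 20 log₁₀(5.0695e-06) ≈ -105.90 dB
∠G = 0.00° − 49.02° = -49.02°

-105.9 dB, -49.0°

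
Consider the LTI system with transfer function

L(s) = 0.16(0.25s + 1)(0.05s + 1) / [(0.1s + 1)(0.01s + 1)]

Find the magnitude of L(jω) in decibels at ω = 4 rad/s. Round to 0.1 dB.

At ω = 4 rad/s:
zero (1 + j4·0.25) = 1 + j1 → |·| ≈ 1.4142, ∠ ≈ 45.00°
zero (1 + j4·0.05) = 1 + j0.2 → |·| ≈ 1.0198, ∠ ≈ 11.31°
pole (1 + j4·0.1) = 1 + j0.4 → |·| ≈ 1.077, ∠ ≈ 21.80°
pole (1 + j4·0.01) = 1 + j0.04 → |·| ≈ 1.0008, ∠ ≈ 2.29°
|L| = 0.16 · 1.4142 · 1.0198 / (1.077 · 1.0008) ≈ 0.21408
Gain = 20 log₁₀(0.21408) ≈ -13.39 dB

-13.4 dB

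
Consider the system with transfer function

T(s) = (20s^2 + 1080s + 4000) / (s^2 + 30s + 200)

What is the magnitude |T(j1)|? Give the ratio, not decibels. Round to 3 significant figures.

20.5

Substitute s = j1:
Numerator: 20(j1)^2 + 1080(j1) + 4000 = 3980 + j1080
Denominator: (j1)^2 + 30(j1) + 200 = 199 + j30
|N| = √(3980² + 1080²) ≈ 4123.9, ∠N ≈ 15.18°
|D| = √(199² + 30²) ≈ 201.25, ∠D ≈ 8.57°
|T| = 4123.9 / 201.25 ≈ 20.491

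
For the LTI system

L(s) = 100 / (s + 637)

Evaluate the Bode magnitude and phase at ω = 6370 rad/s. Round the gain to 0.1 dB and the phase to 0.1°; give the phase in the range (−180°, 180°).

At s = jω = j6370:
pole (s+637): 637 + j6370 → |·| = √(637²+6370²) = √40982669 ≈ 6401.8, ∠ = arctan(6370/637) ≈ 84.29°
|L| = 100 / 6401.8 ≈ 0.015621
Gain = 20 log₁₀(0.015621) ≈ -36.13 dB
∠L = 0.00° − 84.29° = -84.29°

-36.1 dB, -84.3°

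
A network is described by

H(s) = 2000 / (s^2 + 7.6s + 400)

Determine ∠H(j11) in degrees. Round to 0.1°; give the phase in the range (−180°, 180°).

At s = jω = j11:
quadratic: (j11)² + 7.6·j11 + 400 = 279 + j83.6 → |·| ≈ 291.26, ∠ ≈ 16.68°
∠H = 0.00° − 16.68° = -16.68°

-16.7°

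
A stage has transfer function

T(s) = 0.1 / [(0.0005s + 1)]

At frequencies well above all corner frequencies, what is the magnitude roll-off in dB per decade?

Each pole contributes −20 dB/decade at high frequency; each zero contributes +20 dB/decade.
Net: 0 zero(s) − 1 pole(s) → -20 dB/decade.

-20 dB/decade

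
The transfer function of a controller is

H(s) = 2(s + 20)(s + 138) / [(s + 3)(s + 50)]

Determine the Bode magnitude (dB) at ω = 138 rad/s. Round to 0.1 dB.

8.6 dB

At s = jω = j138:
zero (s+20): 20 + j138 → |·| = √(20²+138²) = √19444 ≈ 139.44, ∠ = arctan(138/20) ≈ 81.75°
zero (s+138): 138 + j138 → |·| = √(138²+138²) = √38088 ≈ 195.16, ∠ = arctan(138/138) ≈ 45.00°
pole (s+3): 3 + j138 → |·| = √(3²+138²) = √19053 ≈ 138.03, ∠ = arctan(138/3) ≈ 88.75°
pole (s+50): 50 + j138 → |·| = √(50²+138²) = √21544 ≈ 146.78, ∠ = arctan(138/50) ≈ 70.08°
|H| = 2 · 27213 / 20260 ≈ 2.6864
Gain = 20 log₁₀(2.6864) ≈ 8.58 dB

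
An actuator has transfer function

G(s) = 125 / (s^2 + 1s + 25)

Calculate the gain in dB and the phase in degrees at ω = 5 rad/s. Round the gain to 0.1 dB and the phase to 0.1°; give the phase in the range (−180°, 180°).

28.0 dB, -90.0°

At s = jω = j5:
quadratic: (j5)² + 1·j5 + 25 = 0 + j5 → |·| ≈ 5, ∠ ≈ 90.00°
|G| = 125 / 5 ≈ 25
Gain = 20 log₁₀(25) ≈ 27.96 dB
∠G = 0.00° − 90.00° = -90.00°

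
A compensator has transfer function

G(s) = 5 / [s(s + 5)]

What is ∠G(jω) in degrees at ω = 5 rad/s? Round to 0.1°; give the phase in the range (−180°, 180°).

-135.0°

At s = jω = j5:
pole (s+5): 5 + j5 → |·| = √(5²+5²) = √50 ≈ 7.0711, ∠ = arctan(5/5) ≈ 45.00°
pole at origin: |s| = 5, ∠ = 90.00° (in denominator)
∠G = 0.00° − 135.00° = -135.00°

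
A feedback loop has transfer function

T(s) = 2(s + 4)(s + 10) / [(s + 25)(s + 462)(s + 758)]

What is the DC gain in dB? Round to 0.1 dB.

-100.8 dB

T(0) = 2·4·10 / (25·462·758) ≈ 9.1377e-06
20 log₁₀(9.1377e-06) ≈ -100.78 dB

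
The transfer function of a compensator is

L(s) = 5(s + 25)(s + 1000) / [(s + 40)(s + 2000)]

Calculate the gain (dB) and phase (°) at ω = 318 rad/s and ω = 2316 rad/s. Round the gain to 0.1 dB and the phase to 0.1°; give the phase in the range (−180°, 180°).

ω = 318: 8.2 dB, 11.3°; ω = 2316: 12.3 dB, 17.8°

At s = jω = j318:
zero (s+25): 25 + j318 → |·| = √(25²+318²) = √101749 ≈ 318.98, ∠ = arctan(318/25) ≈ 85.50°
zero (s+1000): 1000 + j318 → |·| = √(1000²+318²) = √1101124 ≈ 1049.3, ∠ = arctan(318/1000) ≈ 17.64°
pole (s+40): 40 + j318 → |·| = √(40²+318²) = √102724 ≈ 320.51, ∠ = arctan(318/40) ≈ 82.83°
pole (s+2000): 2000 + j318 → |·| = √(2000²+318²) = √4101124 ≈ 2025.1, ∠ = arctan(318/2000) ≈ 9.03°
|L| = 5 · 3.3471e+05 / 6.4906e+05 ≈ 2.5784
Gain = 20 log₁₀(2.5784) ≈ 8.23 dB
∠L = 103.14° − 91.86° = 11.28°

At s = jω = j2316:
zero (s+25): 25 + j2316 → |·| = √(25²+2316²) = √5364481 ≈ 2316.1, ∠ = arctan(2316/25) ≈ 89.38°
zero (s+1000): 1000 + j2316 → |·| = √(1000²+2316²) = √6363856 ≈ 2522.7, ∠ = arctan(2316/1000) ≈ 66.65°
pole (s+40): 40 + j2316 → |·| = √(40²+2316²) = √5365456 ≈ 2316.3, ∠ = arctan(2316/40) ≈ 89.01°
pole (s+2000): 2000 + j2316 → |·| = √(2000²+2316²) = √9363856 ≈ 3060, ∠ = arctan(2316/2000) ≈ 49.19°
|L| = 5 · 5.8428e+06 / 7.0879e+06 ≈ 4.1217
Gain = 20 log₁₀(4.1217) ≈ 12.30 dB
∠L = 156.03° − 138.20° = 17.83°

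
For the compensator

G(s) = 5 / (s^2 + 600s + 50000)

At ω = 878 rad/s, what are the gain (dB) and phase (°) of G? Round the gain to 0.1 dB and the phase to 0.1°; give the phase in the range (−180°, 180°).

-105.0 dB, -143.8°

Substitute s = j878:
Numerator: 5 = 5 + j0
Denominator: (j878)^2 + 600(j878) + 50000 = -720884 + j526800
|N| = √(5² + 0²) ≈ 5, ∠N ≈ 0.00°
|D| = √(720884² + 526800²) ≈ 8.9286e+05, ∠D ≈ 143.84°
|G| = 5 / 8.9286e+05 ≈ 5.6e-06
Gain = 20 log₁₀(5.6e-06) ≈ -105.04 dB
∠G = 0.00° − 143.84° = -143.84°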